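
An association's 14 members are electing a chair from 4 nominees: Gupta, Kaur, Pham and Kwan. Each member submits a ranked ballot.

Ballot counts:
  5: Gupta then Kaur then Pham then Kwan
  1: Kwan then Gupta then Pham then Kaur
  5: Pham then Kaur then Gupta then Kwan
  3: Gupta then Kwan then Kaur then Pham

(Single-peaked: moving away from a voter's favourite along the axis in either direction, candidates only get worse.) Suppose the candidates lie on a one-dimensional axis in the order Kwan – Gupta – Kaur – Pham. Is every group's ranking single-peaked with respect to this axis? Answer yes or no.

Axis positions: Kwan=1, Gupta=2, Kaur=3, Pham=4.
Group 1 (peak Gupta at position 2): ranking walks positions 2-3-4-1, expanding outward from the peak — single-peaked.
Group 2: ranking walks positions 1-2-4-3; Pham is ranked above Kaur even though Kaur lies between Pham and the peak Kwan on the axis — preferences dip and rise again. Not single-peaked.
Group 3 (peak Pham at position 4): ranking walks positions 4-3-2-1, expanding outward from the peak — single-peaked.
Group 4 (peak Gupta at position 2): ranking walks positions 2-1-3-4, expanding outward from the peak — single-peaked.
Group 2 violates single-peakedness, so the profile is not single-peaked on this axis.

no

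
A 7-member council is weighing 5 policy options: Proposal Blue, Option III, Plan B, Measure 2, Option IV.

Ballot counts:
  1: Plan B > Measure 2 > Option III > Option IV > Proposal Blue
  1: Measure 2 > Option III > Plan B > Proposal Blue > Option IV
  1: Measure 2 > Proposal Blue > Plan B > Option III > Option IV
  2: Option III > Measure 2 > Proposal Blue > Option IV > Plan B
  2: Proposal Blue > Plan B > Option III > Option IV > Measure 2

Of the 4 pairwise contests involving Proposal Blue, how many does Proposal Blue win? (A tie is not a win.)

Proposal Blue against each rival (7 council members):
Proposal Blue vs Option III: Proposal Blue preferred on 1+2 = 3 ballots; Option III wins 4–3.
Proposal Blue vs Plan B: Proposal Blue wins 5–2.
Proposal Blue–Measure 2: Measure 2 5–2.
Proposal Blue vs Option IV: Proposal Blue is ranked higher on 1+1+2+2 = 6 ballots, Option IV on 1. Proposal Blue wins 6–1.
Proposal Blue beats Plan B, Option IV; loses to Option III, Measure 2 — 2 pairwise wins.

2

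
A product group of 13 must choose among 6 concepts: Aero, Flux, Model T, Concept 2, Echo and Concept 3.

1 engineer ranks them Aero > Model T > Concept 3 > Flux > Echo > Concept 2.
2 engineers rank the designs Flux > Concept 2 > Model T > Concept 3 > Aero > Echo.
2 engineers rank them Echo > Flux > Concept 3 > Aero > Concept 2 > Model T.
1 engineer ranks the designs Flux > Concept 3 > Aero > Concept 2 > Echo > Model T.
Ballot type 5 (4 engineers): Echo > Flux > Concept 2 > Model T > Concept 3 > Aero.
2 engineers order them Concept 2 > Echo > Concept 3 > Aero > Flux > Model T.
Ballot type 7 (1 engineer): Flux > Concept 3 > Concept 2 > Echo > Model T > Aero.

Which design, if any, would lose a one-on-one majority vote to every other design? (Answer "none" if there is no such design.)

Aero

Pairwise majorities:
Aero vs Flux: Flux, 10–3.
Aero vs Model T: Aero preferred on 1+2+1+2 = 6 ballots; Model T wins 7–6.
Aero vs Concept 2: Aero preferred on 1+2+1 = 4 ballots; Concept 2 wins 9–4.
Aero vs Echo: 1+2+1 = 4 for Aero, 9 for Echo — Echo by 9–4.
Aero–Concept 3: Concept 3 12–1.
Flux–Model T: Flux 12–1.
Flux vs Concept 2: 1+2+2+1+4+1 = 11 for Flux, 2 for Concept 2 — Flux by 11–2.
Flux vs Echo: Echo, 8–5.
Flux vs Concept 3: Flux preferred on 2+2+1+4+1 = 10 ballots; Flux wins 10–3.
Model T vs Concept 2: Concept 2, 12–1.
Model T vs Echo: Echo wins 10–3.
Model T–Concept 3: Model T 7–6.
Concept 2 vs Echo: Echo wins 7–6.
Concept 2 vs Concept 3: Concept 2 preferred on 2+4+2 = 8 ballots; Concept 2 wins 8–5.
Echo vs Concept 3: Echo preferred on 2+4+2 = 8 ballots; Echo wins 8–5.
Aero is beaten in every head-to-head and is the Condorcet loser.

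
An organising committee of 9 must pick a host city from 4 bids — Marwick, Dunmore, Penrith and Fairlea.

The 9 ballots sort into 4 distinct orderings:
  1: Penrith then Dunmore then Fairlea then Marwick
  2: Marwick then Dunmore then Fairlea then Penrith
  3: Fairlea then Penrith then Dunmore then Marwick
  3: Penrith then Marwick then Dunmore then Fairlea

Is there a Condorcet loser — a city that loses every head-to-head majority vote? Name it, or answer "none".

none

Pairwise majorities:
Marwick vs Dunmore: 2+3 = 5 for Marwick, 4 for Dunmore — Marwick by 5–4.
Marwick vs Penrith: Penrith wins 7–2.
Marwick vs Fairlea: Marwick wins 5–4.
Dunmore vs Penrith: 2 for Dunmore, 7 for Penrith — Penrith by 7–2.
Dunmore vs Fairlea: Dunmore, 6–3.
Penrith–Fairlea: Fairlea 5–4.
No city is winless: Marwick beats Dunmore; Dunmore beats Fairlea; Penrith beats Marwick; Fairlea beats Penrith. There is no Condorcet loser.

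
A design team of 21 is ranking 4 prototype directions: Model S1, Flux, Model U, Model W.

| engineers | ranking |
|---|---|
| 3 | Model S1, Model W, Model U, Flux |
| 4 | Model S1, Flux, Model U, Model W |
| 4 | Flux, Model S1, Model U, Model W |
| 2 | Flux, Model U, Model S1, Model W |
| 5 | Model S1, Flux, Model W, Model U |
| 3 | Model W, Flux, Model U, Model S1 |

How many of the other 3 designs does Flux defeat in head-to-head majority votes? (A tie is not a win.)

2

Flux against each rival (21 engineers):
Flux vs Model S1: Flux preferred on 4+2+3 = 9 ballots; Model S1 wins 12–9.
Flux vs Model U: Flux, 18–3.
Flux–Model W: Flux 15–6.
Flux beats Model U, Model W; loses to Model S1 — 2 pairwise wins.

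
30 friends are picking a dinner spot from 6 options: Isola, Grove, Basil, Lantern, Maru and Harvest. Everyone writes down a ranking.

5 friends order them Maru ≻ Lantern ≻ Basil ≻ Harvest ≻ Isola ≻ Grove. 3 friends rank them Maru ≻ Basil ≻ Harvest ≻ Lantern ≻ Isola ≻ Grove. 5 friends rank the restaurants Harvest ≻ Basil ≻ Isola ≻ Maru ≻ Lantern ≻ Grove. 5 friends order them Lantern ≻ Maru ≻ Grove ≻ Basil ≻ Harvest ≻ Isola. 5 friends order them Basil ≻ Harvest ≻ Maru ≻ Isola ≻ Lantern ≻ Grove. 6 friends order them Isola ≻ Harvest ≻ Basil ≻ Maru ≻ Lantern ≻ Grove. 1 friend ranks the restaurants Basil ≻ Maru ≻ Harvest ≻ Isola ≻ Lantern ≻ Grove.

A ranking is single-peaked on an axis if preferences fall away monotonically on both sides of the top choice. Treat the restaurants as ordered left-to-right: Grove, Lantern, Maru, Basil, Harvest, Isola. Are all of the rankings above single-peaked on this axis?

yes

Axis positions: Grove=1, Lantern=2, Maru=3, Basil=4, Harvest=5, Isola=6.
Cluster 1 (peak Maru at position 3): ranking walks positions 3-2-4-5-6-1, expanding outward from the peak — single-peaked.
Cluster 2 (peak Maru at position 3): ranking walks positions 3-4-5-2-6-1, expanding outward from the peak — single-peaked.
Cluster 3 (peak Harvest at position 5): ranking walks positions 5-4-6-3-2-1, expanding outward from the peak — single-peaked.
Cluster 4 (peak Lantern at position 2): ranking walks positions 2-3-1-4-5-6, expanding outward from the peak — single-peaked.
Cluster 5 (peak Basil at position 4): ranking walks positions 4-5-3-6-2-1, expanding outward from the peak — single-peaked.
Cluster 6 (peak Isola at position 6): ranking walks positions 6-5-4-3-2-1, expanding outward from the peak — single-peaked.
Cluster 7 (peak Basil at position 4): ranking walks positions 4-3-5-6-2-1, expanding outward from the peak — single-peaked.
Every ranking is single-peaked on this axis.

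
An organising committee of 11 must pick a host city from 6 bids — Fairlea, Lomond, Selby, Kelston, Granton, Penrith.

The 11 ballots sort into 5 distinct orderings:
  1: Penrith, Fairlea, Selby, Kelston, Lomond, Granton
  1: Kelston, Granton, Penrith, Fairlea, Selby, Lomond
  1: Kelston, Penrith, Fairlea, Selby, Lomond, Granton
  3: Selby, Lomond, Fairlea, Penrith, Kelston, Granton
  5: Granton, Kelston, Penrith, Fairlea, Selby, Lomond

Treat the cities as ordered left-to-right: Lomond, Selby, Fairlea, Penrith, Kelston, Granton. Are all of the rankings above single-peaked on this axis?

yes

Axis positions: Lomond=1, Selby=2, Fairlea=3, Penrith=4, Kelston=5, Granton=6.
Ballot type 1 (peak Penrith at position 4): ranking walks positions 4-3-2-5-1-6, expanding outward from the peak — single-peaked.
Ballot type 2 (peak Kelston at position 5): ranking walks positions 5-6-4-3-2-1, expanding outward from the peak — single-peaked.
Ballot type 3 (peak Kelston at position 5): ranking walks positions 5-4-3-2-1-6, expanding outward from the peak — single-peaked.
Ballot type 4 (peak Selby at position 2): ranking walks positions 2-1-3-4-5-6, expanding outward from the peak — single-peaked.
Ballot type 5 (peak Granton at position 6): ranking walks positions 6-5-4-3-2-1, expanding outward from the peak — single-peaked.
Every ranking is single-peaked on this axis.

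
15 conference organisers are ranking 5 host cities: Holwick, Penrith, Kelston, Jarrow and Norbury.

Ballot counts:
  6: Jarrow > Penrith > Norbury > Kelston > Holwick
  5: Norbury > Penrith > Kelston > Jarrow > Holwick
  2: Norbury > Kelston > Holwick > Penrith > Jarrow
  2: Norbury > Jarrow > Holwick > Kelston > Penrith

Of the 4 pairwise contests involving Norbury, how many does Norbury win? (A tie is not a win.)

4

Norbury against each rival (15 organisers):
Norbury vs Holwick: 15 to 0, Norbury.
Norbury vs Penrith: Norbury, 9–6.
Norbury–Kelston: Norbury 15–0.
Norbury vs Jarrow: 5+2+2 = 9 for Norbury, 6 for Jarrow — Norbury by 9–6.
Norbury beats Holwick, Penrith, Kelston, Jarrow — 4 pairwise wins.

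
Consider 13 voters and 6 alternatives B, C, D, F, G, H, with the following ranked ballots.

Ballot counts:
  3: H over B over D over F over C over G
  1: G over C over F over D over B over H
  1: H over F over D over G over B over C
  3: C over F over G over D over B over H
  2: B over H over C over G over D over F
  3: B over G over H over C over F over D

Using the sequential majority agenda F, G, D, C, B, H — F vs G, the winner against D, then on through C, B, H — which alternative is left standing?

B

Round 1: F vs G — 7–6, F advances.
Round 2: F vs D — 8–5, F advances.
Round 3: F vs C — 4–9, C advances.
Round 4: C vs B — 4–9, B advances.
Round 5: B vs H — 9–4, B advances.
B survives the agenda.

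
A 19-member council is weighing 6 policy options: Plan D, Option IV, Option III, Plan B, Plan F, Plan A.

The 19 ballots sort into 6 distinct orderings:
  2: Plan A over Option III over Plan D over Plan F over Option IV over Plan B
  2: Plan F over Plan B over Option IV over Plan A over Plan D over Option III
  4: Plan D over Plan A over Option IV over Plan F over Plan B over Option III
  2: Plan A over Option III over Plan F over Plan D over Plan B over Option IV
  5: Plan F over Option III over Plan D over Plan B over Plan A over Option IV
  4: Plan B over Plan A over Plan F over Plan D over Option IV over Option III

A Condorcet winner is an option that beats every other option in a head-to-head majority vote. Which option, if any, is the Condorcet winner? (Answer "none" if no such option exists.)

none

Pairwise majorities:
Plan D vs Option IV: Plan D preferred on 2+4+2+5+4 = 17 ballots; Plan D wins 17–2.
Plan D vs Option III: 10 to 9, Plan D.
Plan D vs Plan B: Plan D is ranked higher on 2+4+2+5 = 13 ballots, Plan B on 6. Plan D wins 13–6.
Plan D vs Plan F: Plan D is ranked higher on 2+4 = 6 ballots, Plan F on 13. Plan F wins 13–6.
Plan D vs Plan A: 9 to 10, Plan A.
Option IV vs Option III: Option IV preferred on 2+4+4 = 10 ballots; Option IV wins 10–9.
Option IV vs Plan B: 2+4 = 6 for Option IV, 13 for Plan B — Plan B by 13–6.
Option IV vs Plan F: 4 for Option IV, 15 for Plan F — Plan F by 15–4.
Option IV vs Plan A: 2 to 17, Plan A.
Option III vs Plan B: 2+2+5 = 9 for Option III, 10 for Plan B — Plan B by 10–9.
Option III vs Plan F: Option III is ranked higher on 2+2 = 4 ballots, Plan F on 15. Plan F wins 15–4.
Option III vs Plan A: Option III is ranked higher on 5 ballots, Plan A on 14. Plan A wins 14–5.
Plan B vs Plan F: Plan B preferred on 4 ballots; Plan F wins 15–4.
Plan B vs Plan A: Plan B preferred on 2+5+4 = 11 ballots; Plan B wins 11–8.
Plan F vs Plan A: 7 to 12, Plan A.
Each option drops at least one matchup (Plan D loses to Plan F; Option IV loses to Plan D; Option III loses to Plan D; Plan B loses to Plan D; Plan F loses to Plan A; Plan A loses to Plan B); the cycle Plan D beats Plan B beats Plan A beats Plan D rules out a Condorcet winner.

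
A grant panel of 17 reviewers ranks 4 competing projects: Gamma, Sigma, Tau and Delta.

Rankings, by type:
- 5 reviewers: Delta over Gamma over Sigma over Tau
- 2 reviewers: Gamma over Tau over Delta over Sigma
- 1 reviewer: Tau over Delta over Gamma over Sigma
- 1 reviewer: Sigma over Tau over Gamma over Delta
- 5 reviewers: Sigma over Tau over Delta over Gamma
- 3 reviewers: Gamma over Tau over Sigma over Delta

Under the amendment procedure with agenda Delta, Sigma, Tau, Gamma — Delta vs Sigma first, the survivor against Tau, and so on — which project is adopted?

Round 1: Delta vs Sigma — 8–9, Sigma advances.
Round 2: Sigma vs Tau — 11–6, Sigma advances.
Round 3: Sigma vs Gamma — 6–11, Gamma advances.
The agenda winner is Gamma.

Gamma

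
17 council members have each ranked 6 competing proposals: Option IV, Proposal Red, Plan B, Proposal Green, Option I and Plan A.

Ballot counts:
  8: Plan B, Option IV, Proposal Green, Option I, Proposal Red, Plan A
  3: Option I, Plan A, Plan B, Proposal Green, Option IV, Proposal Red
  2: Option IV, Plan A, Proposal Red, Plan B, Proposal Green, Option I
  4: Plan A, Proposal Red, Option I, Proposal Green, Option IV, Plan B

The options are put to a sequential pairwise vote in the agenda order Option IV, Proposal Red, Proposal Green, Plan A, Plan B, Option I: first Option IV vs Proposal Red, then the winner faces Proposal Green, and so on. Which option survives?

Plan B

Round 1: Option IV vs Proposal Red — 13–4, Option IV advances.
Round 2: Option IV vs Proposal Green — 10–7, Option IV advances.
Round 3: Option IV vs Plan A — 10–7, Option IV advances.
Round 4: Option IV vs Plan B — 6–11, Plan B advances.
Round 5: Plan B vs Option I — 10–7, Plan B advances.
The agenda winner is Plan B.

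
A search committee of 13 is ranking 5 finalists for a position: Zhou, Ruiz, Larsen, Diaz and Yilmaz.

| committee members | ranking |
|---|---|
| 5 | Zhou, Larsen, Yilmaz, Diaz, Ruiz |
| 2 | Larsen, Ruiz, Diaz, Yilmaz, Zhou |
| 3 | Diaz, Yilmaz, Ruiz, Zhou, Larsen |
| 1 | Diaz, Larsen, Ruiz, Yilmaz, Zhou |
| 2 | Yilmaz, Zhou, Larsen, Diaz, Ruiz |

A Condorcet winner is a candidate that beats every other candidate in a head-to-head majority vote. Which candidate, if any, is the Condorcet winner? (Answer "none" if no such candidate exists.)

Pairwise majorities:
Zhou–Ruiz: Zhou 7–6.
Zhou vs Larsen: Zhou, 10–3.
Zhou–Diaz: Zhou 7–6.
Zhou vs Yilmaz: Zhou is ranked higher on 5 ballots, Yilmaz on 8. Yilmaz wins 8–5.
Ruiz–Larsen: Larsen 10–3.
Ruiz vs Diaz: Ruiz is ranked higher on 2 ballots, Diaz on 11. Diaz wins 11–2.
Ruiz vs Yilmaz: Ruiz preferred on 2+1 = 3 ballots; Yilmaz wins 10–3.
Larsen vs Diaz: Larsen preferred on 5+2+2 = 9 ballots; Larsen wins 9–4.
Larsen vs Yilmaz: Larsen preferred on 5+2+1 = 8 ballots; Larsen wins 8–5.
Diaz–Yilmaz: Yilmaz 7–6.
Every candidate loses at least once (Zhou loses to Yilmaz; Ruiz loses to Zhou; Larsen loses to Zhou; Diaz loses to Zhou; Yilmaz loses to Larsen). The majority relation contains the cycle Zhou beats Larsen beats Yilmaz beats Zhou, so there is no Condorcet winner.

none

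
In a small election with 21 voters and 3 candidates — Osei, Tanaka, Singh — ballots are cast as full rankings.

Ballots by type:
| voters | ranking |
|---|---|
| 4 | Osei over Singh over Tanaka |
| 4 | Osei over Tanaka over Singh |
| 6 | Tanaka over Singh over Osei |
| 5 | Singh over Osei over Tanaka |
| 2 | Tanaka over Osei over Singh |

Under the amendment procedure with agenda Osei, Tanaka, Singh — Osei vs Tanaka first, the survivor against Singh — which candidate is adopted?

Singh

Round 1: Osei vs Tanaka — 13–8, Osei advances.
Round 2: Osei vs Singh — 10–11, Singh advances.
The agenda winner is Singh.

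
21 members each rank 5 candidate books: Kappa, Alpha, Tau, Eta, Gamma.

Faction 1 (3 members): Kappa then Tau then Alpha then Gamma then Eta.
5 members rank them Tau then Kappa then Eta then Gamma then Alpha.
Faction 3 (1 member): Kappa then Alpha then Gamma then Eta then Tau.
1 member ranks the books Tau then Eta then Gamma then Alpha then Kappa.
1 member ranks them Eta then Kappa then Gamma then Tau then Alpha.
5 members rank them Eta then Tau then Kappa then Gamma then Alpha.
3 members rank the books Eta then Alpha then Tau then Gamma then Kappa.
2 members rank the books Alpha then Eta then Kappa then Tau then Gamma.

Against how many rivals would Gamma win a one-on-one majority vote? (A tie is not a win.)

1

Gamma against each rival (21 members):
Gamma vs Kappa: Kappa, 17–4.
Gamma vs Alpha: Gamma, 12–9.
Gamma–Tau: Tau 19–2.
Gamma vs Eta: 3+1 = 4 for Gamma, 17 for Eta — Eta by 17–4.
Gamma beats Alpha; loses to Kappa, Tau, Eta — 1 pairwise win.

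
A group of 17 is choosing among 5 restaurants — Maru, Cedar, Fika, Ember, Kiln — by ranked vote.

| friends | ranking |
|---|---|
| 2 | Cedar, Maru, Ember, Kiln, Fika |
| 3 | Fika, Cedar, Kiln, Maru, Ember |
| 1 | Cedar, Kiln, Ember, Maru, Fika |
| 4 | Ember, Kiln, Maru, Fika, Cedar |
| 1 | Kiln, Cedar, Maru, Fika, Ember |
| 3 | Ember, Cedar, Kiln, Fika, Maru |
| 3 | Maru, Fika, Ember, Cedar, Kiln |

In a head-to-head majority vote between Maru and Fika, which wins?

Maru

Ballots ranking Maru above Fika: 2 + 1 + 4 + 1 + 3 = 11.
Ballots ranking Fika above Maru: 17 − 11 = 6.
Maru wins the head-to-head 11–6.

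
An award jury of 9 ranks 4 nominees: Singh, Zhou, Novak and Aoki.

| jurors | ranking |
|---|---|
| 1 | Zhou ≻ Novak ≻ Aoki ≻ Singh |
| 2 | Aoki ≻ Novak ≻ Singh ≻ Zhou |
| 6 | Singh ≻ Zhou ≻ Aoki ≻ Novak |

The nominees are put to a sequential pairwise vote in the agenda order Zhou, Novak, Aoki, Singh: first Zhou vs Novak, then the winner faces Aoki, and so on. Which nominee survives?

Round 1: Zhou vs Novak — 7–2, Zhou advances.
Round 2: Zhou vs Aoki — 7–2, Zhou advances.
Round 3: Zhou vs Singh — 1–8, Singh advances.
The agenda winner is Singh.

Singh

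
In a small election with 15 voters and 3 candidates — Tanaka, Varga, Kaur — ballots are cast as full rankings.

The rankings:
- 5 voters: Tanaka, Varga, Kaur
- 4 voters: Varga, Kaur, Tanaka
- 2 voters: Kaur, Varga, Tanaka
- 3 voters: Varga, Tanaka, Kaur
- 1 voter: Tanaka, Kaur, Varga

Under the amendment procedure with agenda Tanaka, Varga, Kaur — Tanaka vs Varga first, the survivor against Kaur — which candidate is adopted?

Round 1: Tanaka vs Varga — 6–9, Varga advances.
Round 2: Varga vs Kaur — 12–3, Varga advances.
The agenda winner is Varga.

Varga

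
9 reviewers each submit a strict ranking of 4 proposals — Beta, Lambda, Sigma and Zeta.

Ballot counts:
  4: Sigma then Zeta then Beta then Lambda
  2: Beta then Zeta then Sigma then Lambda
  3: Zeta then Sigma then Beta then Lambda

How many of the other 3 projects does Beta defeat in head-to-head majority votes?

1

Beta against each rival (9 reviewers):
Beta vs Lambda: Beta, 9–0.
Beta vs Sigma: Sigma wins 7–2.
Beta vs Zeta: Zeta, 7–2.
Beta beats Lambda; loses to Sigma, Zeta — 1 pairwise win.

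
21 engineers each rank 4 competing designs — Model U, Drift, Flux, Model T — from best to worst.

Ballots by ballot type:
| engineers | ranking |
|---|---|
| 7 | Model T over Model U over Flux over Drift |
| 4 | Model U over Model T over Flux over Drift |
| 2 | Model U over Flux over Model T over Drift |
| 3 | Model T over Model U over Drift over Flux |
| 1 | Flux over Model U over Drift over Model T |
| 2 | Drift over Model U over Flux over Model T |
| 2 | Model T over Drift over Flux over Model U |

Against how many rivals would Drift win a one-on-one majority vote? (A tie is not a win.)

Drift against each rival (21 engineers):
Drift vs Model U: Model U wins 17–4.
Drift vs Flux: 3+2+2 = 7 for Drift, 14 for Flux — Flux by 14–7.
Drift vs Model T: Drift preferred on 1+2 = 3 ballots; Model T wins 18–3.
Drift beats no one; loses to Model U, Flux, Model T — 0 pairwise wins.

0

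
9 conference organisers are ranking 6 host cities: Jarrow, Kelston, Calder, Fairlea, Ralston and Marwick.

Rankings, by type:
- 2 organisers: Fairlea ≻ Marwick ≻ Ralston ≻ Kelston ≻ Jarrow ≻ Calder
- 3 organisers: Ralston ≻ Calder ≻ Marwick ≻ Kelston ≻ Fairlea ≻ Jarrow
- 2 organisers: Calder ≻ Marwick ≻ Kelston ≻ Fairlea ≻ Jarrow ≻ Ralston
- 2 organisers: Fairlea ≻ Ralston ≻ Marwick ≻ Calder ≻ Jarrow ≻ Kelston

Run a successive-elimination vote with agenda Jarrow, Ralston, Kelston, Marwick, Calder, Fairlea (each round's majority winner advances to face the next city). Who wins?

Round 1: Jarrow vs Ralston — 2–7, Ralston advances.
Round 2: Ralston vs Kelston — 7–2, Ralston advances.
Round 3: Ralston vs Marwick — 5–4, Ralston advances.
Round 4: Ralston vs Calder — 7–2, Ralston advances.
Round 5: Ralston vs Fairlea — 3–6, Fairlea advances.
The agenda winner is Fairlea.

Fairlea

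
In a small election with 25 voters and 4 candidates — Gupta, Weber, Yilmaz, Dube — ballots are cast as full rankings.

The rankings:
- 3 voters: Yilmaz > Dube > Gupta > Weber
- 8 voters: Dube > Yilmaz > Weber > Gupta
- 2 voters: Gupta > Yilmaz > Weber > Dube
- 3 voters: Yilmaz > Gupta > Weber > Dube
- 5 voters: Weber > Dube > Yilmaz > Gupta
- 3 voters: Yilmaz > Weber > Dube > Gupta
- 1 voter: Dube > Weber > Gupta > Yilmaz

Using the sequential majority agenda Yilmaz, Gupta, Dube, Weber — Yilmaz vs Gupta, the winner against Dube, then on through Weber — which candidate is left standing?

Round 1: Yilmaz vs Gupta — 22–3, Yilmaz advances.
Round 2: Yilmaz vs Dube — 11–14, Dube advances.
Round 3: Dube vs Weber — 12–13, Weber advances.
The agenda winner is Weber.

Weber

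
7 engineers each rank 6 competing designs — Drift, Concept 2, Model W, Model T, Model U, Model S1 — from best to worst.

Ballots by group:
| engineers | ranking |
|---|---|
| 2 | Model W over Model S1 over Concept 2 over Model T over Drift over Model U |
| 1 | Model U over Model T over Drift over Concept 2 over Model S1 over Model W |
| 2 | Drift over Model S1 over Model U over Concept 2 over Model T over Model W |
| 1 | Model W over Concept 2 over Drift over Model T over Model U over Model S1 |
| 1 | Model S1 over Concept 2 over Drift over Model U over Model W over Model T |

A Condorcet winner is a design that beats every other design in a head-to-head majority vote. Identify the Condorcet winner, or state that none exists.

none

Head-to-head results (7 engineers):
Drift vs Concept 2: Concept 2 wins 4–3.
Drift vs Model W: Drift preferred on 1+2+1 = 4 ballots; Drift wins 4–3.
Drift vs Model T: Drift wins 4–3.
Drift vs Model U: Drift is ranked higher on 2+2+1+1 = 6 ballots, Model U on 1. Drift wins 6–1.
Drift vs Model S1: 1+2+1 = 4 for Drift, 3 for Model S1 — Drift by 4–3.
Concept 2 vs Model W: Concept 2 is ranked higher on 1+2+1 = 4 ballots, Model W on 3. Concept 2 wins 4–3.
Concept 2 vs Model T: Concept 2 wins 6–1.
Concept 2 vs Model U: Concept 2 is ranked higher on 2+1+1 = 4 ballots, Model U on 3. Concept 2 wins 4–3.
Concept 2 vs Model S1: 2 to 5, Model S1.
Model W vs Model T: Model W is ranked higher on 2+1+1 = 4 ballots, Model T on 3. Model W wins 4–3.
Model W vs Model U: Model U wins 4–3.
Model W vs Model S1: Model S1 wins 4–3.
Model T vs Model U: Model U wins 4–3.
Model T vs Model S1: Model S1, 5–2.
Model U vs Model S1: 1+1 = 2 for Model U, 5 for Model S1 — Model S1 by 5–2.
No design is unbeaten: Drift loses to Concept 2; Concept 2 loses to Model S1; Model W loses to Drift; Model T loses to Drift; Model U loses to Drift; Model S1 loses to Drift. In particular Drift beats Model S1 beats Concept 2 beats Drift is a majority cycle — no Condorcet winner exists.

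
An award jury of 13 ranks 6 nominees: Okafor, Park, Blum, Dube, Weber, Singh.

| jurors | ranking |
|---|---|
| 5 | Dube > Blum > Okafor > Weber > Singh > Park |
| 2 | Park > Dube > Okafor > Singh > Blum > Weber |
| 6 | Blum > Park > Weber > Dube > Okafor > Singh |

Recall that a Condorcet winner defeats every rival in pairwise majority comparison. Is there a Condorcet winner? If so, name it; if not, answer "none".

none

Pairwise majorities:
Okafor vs Park: Park wins 8–5.
Okafor–Blum: Blum 11–2.
Okafor vs Dube: 0 for Okafor, 13 for Dube — Dube by 13–0.
Okafor vs Weber: Okafor is ranked higher on 5+2 = 7 ballots, Weber on 6. Okafor wins 7–6.
Okafor vs Singh: Okafor is ranked higher on 5+2+6 = 13 ballots, Singh on 0. Okafor wins 13–0.
Park vs Blum: 2 to 11, Blum.
Park–Dube: Park 8–5.
Park vs Weber: 8 to 5, Park.
Park–Singh: Park 8–5.
Blum vs Dube: Blum is ranked higher on 6 ballots, Dube on 7. Dube wins 7–6.
Blum vs Weber: Blum wins 13–0.
Blum–Singh: Blum 11–2.
Dube–Weber: Dube 7–6.
Dube vs Singh: Dube is ranked higher on 5+2+6 = 13 ballots, Singh on 0. Dube wins 13–0.
Weber vs Singh: 11 to 2, Weber.
Every nominee loses at least once (Okafor loses to Park; Park loses to Blum; Blum loses to Dube; Dube loses to Park; Weber loses to Okafor; Singh loses to Okafor). The majority relation contains the cycle Park beats Dube beats Blum beats Park, so there is no Condorcet winner.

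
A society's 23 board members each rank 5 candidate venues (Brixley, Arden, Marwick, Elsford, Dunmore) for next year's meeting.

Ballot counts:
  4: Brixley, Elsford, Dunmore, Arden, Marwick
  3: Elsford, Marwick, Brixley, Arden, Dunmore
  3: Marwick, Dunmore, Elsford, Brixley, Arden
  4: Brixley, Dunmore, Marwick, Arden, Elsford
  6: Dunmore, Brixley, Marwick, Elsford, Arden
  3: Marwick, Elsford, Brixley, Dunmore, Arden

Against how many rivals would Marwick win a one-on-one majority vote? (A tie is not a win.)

2

Marwick against each rival (23 organisers):
Marwick–Brixley: Brixley 14–9.
Marwick vs Arden: Marwick wins 19–4.
Marwick–Elsford: Marwick 16–7.
Marwick vs Dunmore: Marwick is ranked higher on 3+3+3 = 9 ballots, Dunmore on 14. Dunmore wins 14–9.
Marwick beats Arden, Elsford; loses to Brixley, Dunmore — 2 pairwise wins.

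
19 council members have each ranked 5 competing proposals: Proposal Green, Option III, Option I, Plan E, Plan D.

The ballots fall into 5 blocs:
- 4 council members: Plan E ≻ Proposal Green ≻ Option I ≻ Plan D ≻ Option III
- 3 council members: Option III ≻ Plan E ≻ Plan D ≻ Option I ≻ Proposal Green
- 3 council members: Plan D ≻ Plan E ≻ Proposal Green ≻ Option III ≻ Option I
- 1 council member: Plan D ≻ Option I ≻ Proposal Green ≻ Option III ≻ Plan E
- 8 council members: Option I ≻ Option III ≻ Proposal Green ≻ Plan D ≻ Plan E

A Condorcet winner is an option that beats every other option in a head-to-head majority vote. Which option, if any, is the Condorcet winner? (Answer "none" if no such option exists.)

none

Head-to-head results (19 council members):
Proposal Green vs Option III: Option III wins 11–8.
Proposal Green vs Option I: 4+3 = 7 for Proposal Green, 12 for Option I — Option I by 12–7.
Proposal Green vs Plan E: Proposal Green is ranked higher on 1+8 = 9 ballots, Plan E on 10. Plan E wins 10–9.
Proposal Green vs Plan D: Proposal Green wins 12–7.
Option III vs Option I: Option III preferred on 3+3 = 6 ballots; Option I wins 13–6.
Option III vs Plan E: 12 to 7, Option III.
Option III vs Plan D: Option III, 11–8.
Option I vs Plan E: 1+8 = 9 for Option I, 10 for Plan E — Plan E by 10–9.
Option I vs Plan D: Option I, 12–7.
Plan E vs Plan D: Plan D, 12–7.
Each option drops at least one matchup (Proposal Green loses to Option III; Option III loses to Option I; Option I loses to Plan E; Plan E loses to Option III; Plan D loses to Proposal Green); the cycle Proposal Green → Plan D → Plan E → Proposal Green rules out a Condorcet winner.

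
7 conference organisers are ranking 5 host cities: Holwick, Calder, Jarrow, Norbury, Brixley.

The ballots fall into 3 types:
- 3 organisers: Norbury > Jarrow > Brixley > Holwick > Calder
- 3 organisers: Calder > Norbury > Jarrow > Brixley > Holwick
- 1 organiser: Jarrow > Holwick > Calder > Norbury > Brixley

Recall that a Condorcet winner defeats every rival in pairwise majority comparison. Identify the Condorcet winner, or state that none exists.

Check each pair by majority over 7 ballots:
Holwick vs Calder: Holwick is ranked higher on 3+1 = 4 ballots, Calder on 3. Holwick wins 4–3.
Holwick vs Jarrow: Holwick preferred on 0 ballots; Jarrow wins 7–0.
Holwick vs Norbury: Holwick is ranked higher on 1 ballot, Norbury on 6. Norbury wins 6–1.
Holwick vs Brixley: Holwick preferred on 1 ballot; Brixley wins 6–1.
Calder vs Jarrow: Calder is ranked higher on 3 ballots, Jarrow on 4. Jarrow wins 4–3.
Calder vs Norbury: Calder preferred on 3+1 = 4 ballots; Calder wins 4–3.
Calder vs Brixley: 4 to 3, Calder.
Jarrow vs Norbury: 1 to 6, Norbury.
Jarrow vs Brixley: Jarrow preferred on 3+3+1 = 7 ballots; Jarrow wins 7–0.
Norbury vs Brixley: 3+3+1 = 7 for Norbury, 0 for Brixley — Norbury by 7–0.
Each city drops at least one matchup (Holwick loses to Jarrow; Calder loses to Holwick; Jarrow loses to Norbury; Norbury loses to Calder; Brixley loses to Calder); the cycle Holwick → Calder → Norbury → Holwick rules out a Condorcet winner.

none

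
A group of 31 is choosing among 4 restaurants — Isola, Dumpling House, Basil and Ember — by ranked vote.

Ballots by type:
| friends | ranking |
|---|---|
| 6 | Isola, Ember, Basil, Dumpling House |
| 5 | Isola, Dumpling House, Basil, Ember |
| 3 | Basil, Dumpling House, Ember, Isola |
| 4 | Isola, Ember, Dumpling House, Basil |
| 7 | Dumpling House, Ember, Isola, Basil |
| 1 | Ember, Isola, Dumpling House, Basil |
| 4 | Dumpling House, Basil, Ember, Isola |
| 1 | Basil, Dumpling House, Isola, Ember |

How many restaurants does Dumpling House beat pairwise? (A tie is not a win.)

Dumpling House against each rival (31 friends):
Dumpling House vs Isola: 3+7+4+1 = 15 for Dumpling House, 16 for Isola — Isola by 16–15.
Dumpling House vs Basil: Dumpling House, 21–10.
Dumpling House vs Ember: Dumpling House, 20–11.
Dumpling House beats Basil, Ember; loses to Isola — 2 pairwise wins.

2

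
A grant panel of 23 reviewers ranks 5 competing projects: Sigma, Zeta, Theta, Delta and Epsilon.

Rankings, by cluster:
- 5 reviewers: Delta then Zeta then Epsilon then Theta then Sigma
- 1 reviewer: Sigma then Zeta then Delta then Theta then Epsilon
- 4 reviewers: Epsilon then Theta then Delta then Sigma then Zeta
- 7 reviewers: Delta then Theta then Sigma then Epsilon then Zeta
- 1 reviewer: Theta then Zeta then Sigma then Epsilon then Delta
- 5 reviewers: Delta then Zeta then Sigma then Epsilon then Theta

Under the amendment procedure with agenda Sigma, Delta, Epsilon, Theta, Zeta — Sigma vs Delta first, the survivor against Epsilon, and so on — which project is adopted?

Round 1: Sigma vs Delta — 2–21, Delta advances.
Round 2: Delta vs Epsilon — 18–5, Delta advances.
Round 3: Delta vs Theta — 18–5, Delta advances.
Round 4: Delta vs Zeta — 21–2, Delta advances.
The agenda winner is Delta.

Delta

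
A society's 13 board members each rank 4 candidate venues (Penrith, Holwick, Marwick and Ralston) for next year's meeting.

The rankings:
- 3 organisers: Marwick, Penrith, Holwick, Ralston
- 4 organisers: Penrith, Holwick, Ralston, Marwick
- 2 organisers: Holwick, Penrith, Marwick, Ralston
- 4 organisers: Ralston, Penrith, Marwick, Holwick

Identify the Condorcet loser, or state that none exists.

none

Pairwise majorities:
Penrith vs Holwick: Penrith is ranked higher on 3+4+4 = 11 ballots, Holwick on 2. Penrith wins 11–2.
Penrith vs Marwick: Penrith preferred on 4+2+4 = 10 ballots; Penrith wins 10–3.
Penrith vs Ralston: Penrith preferred on 3+4+2 = 9 ballots; Penrith wins 9–4.
Holwick vs Marwick: Holwick preferred on 4+2 = 6 ballots; Marwick wins 7–6.
Holwick vs Ralston: Holwick, 9–4.
Marwick vs Ralston: Ralston wins 8–5.
Every city wins at least one matchup (Penrith beats Holwick; Holwick beats Ralston; Marwick beats Holwick; Ralston beats Marwick), so there is no Condorcet loser.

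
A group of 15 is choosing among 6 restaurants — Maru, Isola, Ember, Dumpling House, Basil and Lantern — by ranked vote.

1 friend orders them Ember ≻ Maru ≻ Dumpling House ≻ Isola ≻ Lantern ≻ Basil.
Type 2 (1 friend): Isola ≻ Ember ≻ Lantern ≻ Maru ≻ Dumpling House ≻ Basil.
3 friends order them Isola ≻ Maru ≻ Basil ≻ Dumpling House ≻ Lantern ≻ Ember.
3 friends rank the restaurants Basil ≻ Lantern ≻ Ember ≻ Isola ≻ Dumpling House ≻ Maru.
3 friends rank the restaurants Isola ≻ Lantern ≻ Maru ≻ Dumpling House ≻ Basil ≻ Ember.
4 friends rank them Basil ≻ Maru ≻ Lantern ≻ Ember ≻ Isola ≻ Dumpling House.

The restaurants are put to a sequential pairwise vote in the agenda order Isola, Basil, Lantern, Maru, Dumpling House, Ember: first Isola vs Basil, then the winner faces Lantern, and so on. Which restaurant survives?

Round 1: Isola vs Basil — 8–7, Isola advances.
Round 2: Isola vs Lantern — 8–7, Isola advances.
Round 3: Isola vs Maru — 10–5, Isola advances.
Round 4: Isola vs Dumpling House — 14–1, Isola advances.
Round 5: Isola vs Ember — 7–8, Ember advances.
The agenda winner is Ember.

Ember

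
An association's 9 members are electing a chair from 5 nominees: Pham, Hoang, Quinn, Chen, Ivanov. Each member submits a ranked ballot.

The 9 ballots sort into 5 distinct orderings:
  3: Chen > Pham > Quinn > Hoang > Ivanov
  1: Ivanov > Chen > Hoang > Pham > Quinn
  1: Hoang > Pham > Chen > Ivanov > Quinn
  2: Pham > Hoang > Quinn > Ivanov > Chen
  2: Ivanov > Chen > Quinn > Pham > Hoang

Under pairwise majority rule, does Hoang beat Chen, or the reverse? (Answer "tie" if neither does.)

Chen

Ballots ranking Hoang above Chen: 1 + 2 = 3.
Ballots ranking Chen above Hoang: 9 − 3 = 6.
Chen wins the head-to-head 6–3.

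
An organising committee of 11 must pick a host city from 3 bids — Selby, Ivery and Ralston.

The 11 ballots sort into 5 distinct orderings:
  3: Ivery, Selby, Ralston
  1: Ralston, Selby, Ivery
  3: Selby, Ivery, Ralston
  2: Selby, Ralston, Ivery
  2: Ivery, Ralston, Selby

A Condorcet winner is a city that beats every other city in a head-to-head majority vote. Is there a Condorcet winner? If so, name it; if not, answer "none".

Head-to-head results (11 organisers):
Selby vs Ivery: Selby, 6–5.
Selby–Ralston: Selby 8–3.
Ivery vs Ralston: Ivery, 8–3.
Only Selby has no losses; Selby is the Condorcet winner.

Selby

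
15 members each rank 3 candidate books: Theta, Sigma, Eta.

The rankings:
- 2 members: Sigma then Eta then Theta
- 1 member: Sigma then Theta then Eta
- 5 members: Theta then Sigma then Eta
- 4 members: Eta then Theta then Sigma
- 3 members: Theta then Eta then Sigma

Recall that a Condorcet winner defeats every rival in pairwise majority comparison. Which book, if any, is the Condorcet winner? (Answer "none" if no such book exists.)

Theta

Pairwise majorities:
Theta vs Sigma: Theta is ranked higher on 5+4+3 = 12 ballots, Sigma on 3. Theta wins 12–3.
Theta vs Eta: 9 to 6, Theta.
Sigma vs Eta: Sigma is ranked higher on 2+1+5 = 8 ballots, Eta on 7. Sigma wins 8–7.
Only Theta has no losses; Theta is the Condorcet winner.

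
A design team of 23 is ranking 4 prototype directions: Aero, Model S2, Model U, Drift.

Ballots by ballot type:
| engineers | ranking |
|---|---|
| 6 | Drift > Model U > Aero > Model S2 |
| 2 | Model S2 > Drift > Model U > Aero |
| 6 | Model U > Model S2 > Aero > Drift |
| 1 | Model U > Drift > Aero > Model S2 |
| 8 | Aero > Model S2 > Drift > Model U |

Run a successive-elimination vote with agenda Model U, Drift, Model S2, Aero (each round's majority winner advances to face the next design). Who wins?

Round 1: Model U vs Drift — 7–16, Drift advances.
Round 2: Drift vs Model S2 — 7–16, Model S2 advances.
Round 3: Model S2 vs Aero — 8–15, Aero advances.
The agenda winner is Aero.

Aero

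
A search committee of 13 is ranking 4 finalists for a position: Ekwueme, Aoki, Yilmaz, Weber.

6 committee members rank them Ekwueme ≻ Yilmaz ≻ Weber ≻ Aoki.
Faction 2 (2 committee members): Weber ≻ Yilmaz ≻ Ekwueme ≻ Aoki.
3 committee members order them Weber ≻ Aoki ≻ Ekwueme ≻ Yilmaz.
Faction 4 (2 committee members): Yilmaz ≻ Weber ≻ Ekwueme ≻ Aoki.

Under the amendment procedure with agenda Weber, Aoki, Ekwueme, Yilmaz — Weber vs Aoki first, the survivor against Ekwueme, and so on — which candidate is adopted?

Yilmaz

Round 1: Weber vs Aoki — 13–0, Weber advances.
Round 2: Weber vs Ekwueme — 7–6, Weber advances.
Round 3: Weber vs Yilmaz — 5–8, Yilmaz advances.
The agenda winner is Yilmaz.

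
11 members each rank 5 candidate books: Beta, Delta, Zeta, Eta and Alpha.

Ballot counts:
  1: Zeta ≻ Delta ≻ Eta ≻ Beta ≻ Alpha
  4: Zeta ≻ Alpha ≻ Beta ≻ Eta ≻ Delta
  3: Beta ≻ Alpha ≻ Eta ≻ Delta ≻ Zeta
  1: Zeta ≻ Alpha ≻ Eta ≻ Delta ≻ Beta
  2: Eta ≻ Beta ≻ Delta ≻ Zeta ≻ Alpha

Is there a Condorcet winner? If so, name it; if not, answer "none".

Zeta

Head-to-head results (11 members):
Beta vs Delta: Beta, 9–2.
Beta vs Zeta: Zeta wins 6–5.
Beta vs Eta: 4+3 = 7 for Beta, 4 for Eta — Beta by 7–4.
Beta vs Alpha: Beta, 6–5.
Delta vs Zeta: Zeta, 6–5.
Delta–Eta: Eta 10–1.
Delta–Alpha: Alpha 8–3.
Zeta vs Eta: Zeta wins 6–5.
Zeta vs Alpha: Zeta wins 8–3.
Eta vs Alpha: 1+2 = 3 for Eta, 8 for Alpha — Alpha by 8–3.
Zeta beats each of Beta, Delta, Eta, Alpha — Zeta is the Condorcet winner.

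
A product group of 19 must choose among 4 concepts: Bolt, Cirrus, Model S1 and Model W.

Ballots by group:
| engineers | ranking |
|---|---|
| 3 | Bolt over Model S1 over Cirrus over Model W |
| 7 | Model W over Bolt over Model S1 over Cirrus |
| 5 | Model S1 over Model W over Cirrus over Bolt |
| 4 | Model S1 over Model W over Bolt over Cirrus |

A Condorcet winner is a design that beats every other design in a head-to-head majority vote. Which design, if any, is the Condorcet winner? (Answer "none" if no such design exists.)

Check each pair by majority over 19 ballots:
Bolt vs Cirrus: 14 to 5, Bolt.
Bolt vs Model S1: Bolt is ranked higher on 3+7 = 10 ballots, Model S1 on 9. Bolt wins 10–9.
Bolt vs Model W: Bolt preferred on 3 ballots; Model W wins 16–3.
Cirrus vs Model S1: Cirrus is ranked higher on 0 ballots, Model S1 on 19. Model S1 wins 19–0.
Cirrus vs Model W: Cirrus preferred on 3 ballots; Model W wins 16–3.
Model S1 vs Model W: Model S1 preferred on 3+5+4 = 12 ballots; Model S1 wins 12–7.
Every design loses at least once (Bolt loses to Model W; Cirrus loses to Bolt; Model S1 loses to Bolt; Model W loses to Model S1). The majority relation contains the cycle Bolt > Model S1 > Model W > Bolt, so there is no Condorcet winner.

none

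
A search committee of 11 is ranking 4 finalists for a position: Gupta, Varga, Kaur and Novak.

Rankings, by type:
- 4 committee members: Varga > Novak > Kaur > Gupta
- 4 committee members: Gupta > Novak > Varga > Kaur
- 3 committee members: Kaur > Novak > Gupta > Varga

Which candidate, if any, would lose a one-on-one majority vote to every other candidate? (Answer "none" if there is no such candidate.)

none

Head-to-head results (11 committee members):
Gupta vs Varga: Gupta preferred on 4+3 = 7 ballots; Gupta wins 7–4.
Gupta vs Kaur: 4 for Gupta, 7 for Kaur — Kaur by 7–4.
Gupta vs Novak: 4 to 7, Novak.
Varga vs Kaur: 8 to 3, Varga.
Varga vs Novak: 4 to 7, Novak.
Kaur vs Novak: 3 for Kaur, 8 for Novak — Novak by 8–3.
Every candidate wins at least one matchup (Gupta beats Varga; Varga beats Kaur; Kaur beats Gupta; Novak beats Gupta), so there is no Condorcet loser.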